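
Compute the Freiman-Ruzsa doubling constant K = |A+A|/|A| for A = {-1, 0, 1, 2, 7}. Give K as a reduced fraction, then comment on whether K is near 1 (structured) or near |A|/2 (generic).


|A| = 5.
Compute A + A by enumerating all 25 pairs.
A + A = {-2, -1, 0, 1, 2, 3, 4, 6, 7, 8, 9, 14}, so |A + A| = 12.
K = |A + A| / |A| = 12/5 (already in lowest terms) ≈ 2.4000.
Reference: AP of size 5 gives K = 9/5 ≈ 1.8000; a fully generic set of size 5 gives K ≈ 3.0000.

|A| = 5, |A + A| = 12, K = 12/5.


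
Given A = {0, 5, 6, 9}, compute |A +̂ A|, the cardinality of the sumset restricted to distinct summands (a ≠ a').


Restricted sumset: A +̂ A = {a + a' : a ∈ A, a' ∈ A, a ≠ a'}.
Equivalently, take A + A and drop any sum 2a that is achievable ONLY as a + a for a ∈ A (i.e. sums representable only with equal summands).
Enumerate pairs (a, a') with a < a' (symmetric, so each unordered pair gives one sum; this covers all a ≠ a'):
  0 + 5 = 5
  0 + 6 = 6
  0 + 9 = 9
  5 + 6 = 11
  5 + 9 = 14
  6 + 9 = 15
Collected distinct sums: {5, 6, 9, 11, 14, 15}
|A +̂ A| = 6
(Reference bound: |A +̂ A| ≥ 2|A| - 3 for |A| ≥ 2, with |A| = 4 giving ≥ 5.)

|A +̂ A| = 6


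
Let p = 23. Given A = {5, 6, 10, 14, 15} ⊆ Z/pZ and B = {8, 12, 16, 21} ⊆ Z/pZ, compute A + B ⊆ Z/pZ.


Work in Z/23Z: reduce every sum a + b modulo 23.
Enumerate all 20 pairs:
a = 5: 5+8=13, 5+12=17, 5+16=21, 5+21=3
a = 6: 6+8=14, 6+12=18, 6+16=22, 6+21=4
a = 10: 10+8=18, 10+12=22, 10+16=3, 10+21=8
a = 14: 14+8=22, 14+12=3, 14+16=7, 14+21=12
a = 15: 15+8=0, 15+12=4, 15+16=8, 15+21=13
Distinct residues collected: {0, 3, 4, 7, 8, 12, 13, 14, 17, 18, 21, 22}
|A + B| = 12 (out of 23 total residues).

A + B = {0, 3, 4, 7, 8, 12, 13, 14, 17, 18, 21, 22}


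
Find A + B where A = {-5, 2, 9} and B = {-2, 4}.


A + B = {a + b : a ∈ A, b ∈ B}.
Enumerate all |A|·|B| = 3·2 = 6 pairs (a, b) and collect distinct sums.
a = -5: -5+-2=-7, -5+4=-1
a = 2: 2+-2=0, 2+4=6
a = 9: 9+-2=7, 9+4=13
Collecting distinct sums: A + B = {-7, -1, 0, 6, 7, 13}
|A + B| = 6

A + B = {-7, -1, 0, 6, 7, 13}


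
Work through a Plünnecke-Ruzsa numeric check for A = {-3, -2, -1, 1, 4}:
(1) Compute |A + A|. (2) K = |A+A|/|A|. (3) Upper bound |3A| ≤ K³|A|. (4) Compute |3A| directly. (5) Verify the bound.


|A| = 5.
Step 1: Compute A + A by enumerating all 25 pairs.
A + A = {-6, -5, -4, -3, -2, -1, 0, 1, 2, 3, 5, 8}, so |A + A| = 12.
Step 2: Doubling constant K = |A + A|/|A| = 12/5 = 12/5 ≈ 2.4000.
Step 3: Plünnecke-Ruzsa gives |3A| ≤ K³·|A| = (2.4000)³ · 5 ≈ 69.1200.
Step 4: Compute 3A = A + A + A directly by enumerating all triples (a,b,c) ∈ A³; |3A| = 19.
Step 5: Check 19 ≤ 69.1200? Yes ✓.

K = 12/5, Plünnecke-Ruzsa bound K³|A| ≈ 69.1200, |3A| = 19, inequality holds.


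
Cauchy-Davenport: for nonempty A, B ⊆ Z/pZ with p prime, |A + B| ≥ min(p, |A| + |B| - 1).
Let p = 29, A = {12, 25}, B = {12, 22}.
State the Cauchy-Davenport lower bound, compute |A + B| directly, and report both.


Cauchy-Davenport: |A + B| ≥ min(p, |A| + |B| - 1) for A, B nonempty in Z/pZ.
|A| = 2, |B| = 2, p = 29.
CD lower bound = min(29, 2 + 2 - 1) = min(29, 3) = 3.
Compute A + B mod 29 directly:
a = 12: 12+12=24, 12+22=5
a = 25: 25+12=8, 25+22=18
A + B = {5, 8, 18, 24}, so |A + B| = 4.
Verify: 4 ≥ 3? Yes ✓.

CD lower bound = 3, actual |A + B| = 4.


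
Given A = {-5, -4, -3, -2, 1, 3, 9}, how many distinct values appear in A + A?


A + A = {a + a' : a, a' ∈ A}; |A| = 7.
General bounds: 2|A| - 1 ≤ |A + A| ≤ |A|(|A|+1)/2, i.e. 13 ≤ |A + A| ≤ 28.
Lower bound 2|A|-1 is attained iff A is an arithmetic progression.
Enumerate sums a + a' for a ≤ a' (symmetric, so this suffices):
a = -5: -5+-5=-10, -5+-4=-9, -5+-3=-8, -5+-2=-7, -5+1=-4, -5+3=-2, -5+9=4
a = -4: -4+-4=-8, -4+-3=-7, -4+-2=-6, -4+1=-3, -4+3=-1, -4+9=5
a = -3: -3+-3=-6, -3+-2=-5, -3+1=-2, -3+3=0, -3+9=6
a = -2: -2+-2=-4, -2+1=-1, -2+3=1, -2+9=7
a = 1: 1+1=2, 1+3=4, 1+9=10
a = 3: 3+3=6, 3+9=12
a = 9: 9+9=18
Distinct sums: {-10, -9, -8, -7, -6, -5, -4, -3, -2, -1, 0, 1, 2, 4, 5, 6, 7, 10, 12, 18}
|A + A| = 20

|A + A| = 20


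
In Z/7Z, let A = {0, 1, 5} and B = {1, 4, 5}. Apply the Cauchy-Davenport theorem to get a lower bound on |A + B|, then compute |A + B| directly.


Cauchy-Davenport: |A + B| ≥ min(p, |A| + |B| - 1) for A, B nonempty in Z/pZ.
|A| = 3, |B| = 3, p = 7.
CD lower bound = min(7, 3 + 3 - 1) = min(7, 5) = 5.
Compute A + B mod 7 directly:
a = 0: 0+1=1, 0+4=4, 0+5=5
a = 1: 1+1=2, 1+4=5, 1+5=6
a = 5: 5+1=6, 5+4=2, 5+5=3
A + B = {1, 2, 3, 4, 5, 6}, so |A + B| = 6.
Verify: 6 ≥ 5? Yes ✓.

CD lower bound = 5, actual |A + B| = 6.


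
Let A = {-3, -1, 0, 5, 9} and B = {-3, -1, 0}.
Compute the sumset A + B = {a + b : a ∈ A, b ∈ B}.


A + B = {a + b : a ∈ A, b ∈ B}.
Enumerate all |A|·|B| = 5·3 = 15 pairs (a, b) and collect distinct sums.
a = -3: -3+-3=-6, -3+-1=-4, -3+0=-3
a = -1: -1+-3=-4, -1+-1=-2, -1+0=-1
a = 0: 0+-3=-3, 0+-1=-1, 0+0=0
a = 5: 5+-3=2, 5+-1=4, 5+0=5
a = 9: 9+-3=6, 9+-1=8, 9+0=9
Collecting distinct sums: A + B = {-6, -4, -3, -2, -1, 0, 2, 4, 5, 6, 8, 9}
|A + B| = 12

A + B = {-6, -4, -3, -2, -1, 0, 2, 4, 5, 6, 8, 9}


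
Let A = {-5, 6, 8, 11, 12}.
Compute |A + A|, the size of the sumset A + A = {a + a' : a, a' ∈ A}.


A + A = {a + a' : a, a' ∈ A}; |A| = 5.
General bounds: 2|A| - 1 ≤ |A + A| ≤ |A|(|A|+1)/2, i.e. 9 ≤ |A + A| ≤ 15.
Lower bound 2|A|-1 is attained iff A is an arithmetic progression.
Enumerate sums a + a' for a ≤ a' (symmetric, so this suffices):
a = -5: -5+-5=-10, -5+6=1, -5+8=3, -5+11=6, -5+12=7
a = 6: 6+6=12, 6+8=14, 6+11=17, 6+12=18
a = 8: 8+8=16, 8+11=19, 8+12=20
a = 11: 11+11=22, 11+12=23
a = 12: 12+12=24
Distinct sums: {-10, 1, 3, 6, 7, 12, 14, 16, 17, 18, 19, 20, 22, 23, 24}
|A + A| = 15

|A + A| = 15


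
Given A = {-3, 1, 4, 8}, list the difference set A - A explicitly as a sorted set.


A - A = {a - a' : a, a' ∈ A}.
Compute a - a' for each ordered pair (a, a'):
a = -3: -3--3=0, -3-1=-4, -3-4=-7, -3-8=-11
a = 1: 1--3=4, 1-1=0, 1-4=-3, 1-8=-7
a = 4: 4--3=7, 4-1=3, 4-4=0, 4-8=-4
a = 8: 8--3=11, 8-1=7, 8-4=4, 8-8=0
Collecting distinct values (and noting 0 appears from a-a):
A - A = {-11, -7, -4, -3, 0, 3, 4, 7, 11}
|A - A| = 9

A - A = {-11, -7, -4, -3, 0, 3, 4, 7, 11}


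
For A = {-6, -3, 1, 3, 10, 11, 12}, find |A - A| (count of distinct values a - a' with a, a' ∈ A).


A - A = {a - a' : a, a' ∈ A}; |A| = 7.
Bounds: 2|A|-1 ≤ |A - A| ≤ |A|² - |A| + 1, i.e. 13 ≤ |A - A| ≤ 43.
Note: 0 ∈ A - A always (from a - a). The set is symmetric: if d ∈ A - A then -d ∈ A - A.
Enumerate nonzero differences d = a - a' with a > a' (then include -d):
Positive differences: {1, 2, 3, 4, 6, 7, 8, 9, 10, 11, 13, 14, 15, 16, 17, 18}
Full difference set: {0} ∪ (positive diffs) ∪ (negative diffs).
|A - A| = 1 + 2·16 = 33 (matches direct enumeration: 33).

|A - A| = 33


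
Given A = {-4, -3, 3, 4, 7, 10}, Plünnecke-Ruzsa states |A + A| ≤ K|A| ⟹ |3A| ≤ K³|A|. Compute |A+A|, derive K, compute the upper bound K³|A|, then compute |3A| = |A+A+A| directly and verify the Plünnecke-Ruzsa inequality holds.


|A| = 6.
Step 1: Compute A + A by enumerating all 36 pairs.
A + A = {-8, -7, -6, -1, 0, 1, 3, 4, 6, 7, 8, 10, 11, 13, 14, 17, 20}, so |A + A| = 17.
Step 2: Doubling constant K = |A + A|/|A| = 17/6 = 17/6 ≈ 2.8333.
Step 3: Plünnecke-Ruzsa gives |3A| ≤ K³·|A| = (2.8333)³ · 6 ≈ 136.4722.
Step 4: Compute 3A = A + A + A directly by enumerating all triples (a,b,c) ∈ A³; |3A| = 34.
Step 5: Check 34 ≤ 136.4722? Yes ✓.

K = 17/6, Plünnecke-Ruzsa bound K³|A| ≈ 136.4722, |3A| = 34, inequality holds.


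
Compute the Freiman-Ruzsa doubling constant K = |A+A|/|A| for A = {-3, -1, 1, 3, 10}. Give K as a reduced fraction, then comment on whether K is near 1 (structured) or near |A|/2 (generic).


|A| = 5.
Compute A + A by enumerating all 25 pairs.
A + A = {-6, -4, -2, 0, 2, 4, 6, 7, 9, 11, 13, 20}, so |A + A| = 12.
K = |A + A| / |A| = 12/5 (already in lowest terms) ≈ 2.4000.
Reference: AP of size 5 gives K = 9/5 ≈ 1.8000; a fully generic set of size 5 gives K ≈ 3.0000.

|A| = 5, |A + A| = 12, K = 12/5.


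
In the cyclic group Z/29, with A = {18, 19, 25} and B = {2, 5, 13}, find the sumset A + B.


Work in Z/29Z: reduce every sum a + b modulo 29.
Enumerate all 9 pairs:
a = 18: 18+2=20, 18+5=23, 18+13=2
a = 19: 19+2=21, 19+5=24, 19+13=3
a = 25: 25+2=27, 25+5=1, 25+13=9
Distinct residues collected: {1, 2, 3, 9, 20, 21, 23, 24, 27}
|A + B| = 9 (out of 29 total residues).

A + B = {1, 2, 3, 9, 20, 21, 23, 24, 27}


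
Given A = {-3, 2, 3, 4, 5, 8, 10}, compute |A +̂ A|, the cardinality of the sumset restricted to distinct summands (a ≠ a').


Restricted sumset: A +̂ A = {a + a' : a ∈ A, a' ∈ A, a ≠ a'}.
Equivalently, take A + A and drop any sum 2a that is achievable ONLY as a + a for a ∈ A (i.e. sums representable only with equal summands).
Enumerate pairs (a, a') with a < a' (symmetric, so each unordered pair gives one sum; this covers all a ≠ a'):
  -3 + 2 = -1
  -3 + 3 = 0
  -3 + 4 = 1
  -3 + 5 = 2
  -3 + 8 = 5
  -3 + 10 = 7
  2 + 3 = 5
  2 + 4 = 6
  2 + 5 = 7
  2 + 8 = 10
  2 + 10 = 12
  3 + 4 = 7
  3 + 5 = 8
  3 + 8 = 11
  3 + 10 = 13
  4 + 5 = 9
  4 + 8 = 12
  4 + 10 = 14
  5 + 8 = 13
  5 + 10 = 15
  8 + 10 = 18
Collected distinct sums: {-1, 0, 1, 2, 5, 6, 7, 8, 9, 10, 11, 12, 13, 14, 15, 18}
|A +̂ A| = 16
(Reference bound: |A +̂ A| ≥ 2|A| - 3 for |A| ≥ 2, with |A| = 7 giving ≥ 11.)

|A +̂ A| = 16


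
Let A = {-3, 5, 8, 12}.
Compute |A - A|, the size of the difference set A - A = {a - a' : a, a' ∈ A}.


A - A = {a - a' : a, a' ∈ A}; |A| = 4.
Bounds: 2|A|-1 ≤ |A - A| ≤ |A|² - |A| + 1, i.e. 7 ≤ |A - A| ≤ 13.
Note: 0 ∈ A - A always (from a - a). The set is symmetric: if d ∈ A - A then -d ∈ A - A.
Enumerate nonzero differences d = a - a' with a > a' (then include -d):
Positive differences: {3, 4, 7, 8, 11, 15}
Full difference set: {0} ∪ (positive diffs) ∪ (negative diffs).
|A - A| = 1 + 2·6 = 13 (matches direct enumeration: 13).

|A - A| = 13


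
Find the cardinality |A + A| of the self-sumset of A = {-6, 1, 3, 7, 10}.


A + A = {a + a' : a, a' ∈ A}; |A| = 5.
General bounds: 2|A| - 1 ≤ |A + A| ≤ |A|(|A|+1)/2, i.e. 9 ≤ |A + A| ≤ 15.
Lower bound 2|A|-1 is attained iff A is an arithmetic progression.
Enumerate sums a + a' for a ≤ a' (symmetric, so this suffices):
a = -6: -6+-6=-12, -6+1=-5, -6+3=-3, -6+7=1, -6+10=4
a = 1: 1+1=2, 1+3=4, 1+7=8, 1+10=11
a = 3: 3+3=6, 3+7=10, 3+10=13
a = 7: 7+7=14, 7+10=17
a = 10: 10+10=20
Distinct sums: {-12, -5, -3, 1, 2, 4, 6, 8, 10, 11, 13, 14, 17, 20}
|A + A| = 14

|A + A| = 14


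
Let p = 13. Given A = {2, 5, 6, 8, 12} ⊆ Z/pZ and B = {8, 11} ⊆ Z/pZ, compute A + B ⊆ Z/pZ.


Work in Z/13Z: reduce every sum a + b modulo 13.
Enumerate all 10 pairs:
a = 2: 2+8=10, 2+11=0
a = 5: 5+8=0, 5+11=3
a = 6: 6+8=1, 6+11=4
a = 8: 8+8=3, 8+11=6
a = 12: 12+8=7, 12+11=10
Distinct residues collected: {0, 1, 3, 4, 6, 7, 10}
|A + B| = 7 (out of 13 total residues).

A + B = {0, 1, 3, 4, 6, 7, 10}


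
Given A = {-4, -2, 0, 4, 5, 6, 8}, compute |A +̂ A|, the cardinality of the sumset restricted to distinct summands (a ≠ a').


Restricted sumset: A +̂ A = {a + a' : a ∈ A, a' ∈ A, a ≠ a'}.
Equivalently, take A + A and drop any sum 2a that is achievable ONLY as a + a for a ∈ A (i.e. sums representable only with equal summands).
Enumerate pairs (a, a') with a < a' (symmetric, so each unordered pair gives one sum; this covers all a ≠ a'):
  -4 + -2 = -6
  -4 + 0 = -4
  -4 + 4 = 0
  -4 + 5 = 1
  -4 + 6 = 2
  -4 + 8 = 4
  -2 + 0 = -2
  -2 + 4 = 2
  -2 + 5 = 3
  -2 + 6 = 4
  -2 + 8 = 6
  0 + 4 = 4
  0 + 5 = 5
  0 + 6 = 6
  0 + 8 = 8
  4 + 5 = 9
  4 + 6 = 10
  4 + 8 = 12
  5 + 6 = 11
  5 + 8 = 13
  6 + 8 = 14
Collected distinct sums: {-6, -4, -2, 0, 1, 2, 3, 4, 5, 6, 8, 9, 10, 11, 12, 13, 14}
|A +̂ A| = 17
(Reference bound: |A +̂ A| ≥ 2|A| - 3 for |A| ≥ 2, with |A| = 7 giving ≥ 11.)

|A +̂ A| = 17


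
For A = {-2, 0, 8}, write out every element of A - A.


A - A = {a - a' : a, a' ∈ A}.
Compute a - a' for each ordered pair (a, a'):
a = -2: -2--2=0, -2-0=-2, -2-8=-10
a = 0: 0--2=2, 0-0=0, 0-8=-8
a = 8: 8--2=10, 8-0=8, 8-8=0
Collecting distinct values (and noting 0 appears from a-a):
A - A = {-10, -8, -2, 0, 2, 8, 10}
|A - A| = 7

A - A = {-10, -8, -2, 0, 2, 8, 10}


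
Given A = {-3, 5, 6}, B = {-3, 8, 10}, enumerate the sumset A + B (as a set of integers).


A + B = {a + b : a ∈ A, b ∈ B}.
Enumerate all |A|·|B| = 3·3 = 9 pairs (a, b) and collect distinct sums.
a = -3: -3+-3=-6, -3+8=5, -3+10=7
a = 5: 5+-3=2, 5+8=13, 5+10=15
a = 6: 6+-3=3, 6+8=14, 6+10=16
Collecting distinct sums: A + B = {-6, 2, 3, 5, 7, 13, 14, 15, 16}
|A + B| = 9

A + B = {-6, 2, 3, 5, 7, 13, 14, 15, 16}


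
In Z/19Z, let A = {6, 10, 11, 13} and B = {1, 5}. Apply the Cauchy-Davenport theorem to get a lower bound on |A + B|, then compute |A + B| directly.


Cauchy-Davenport: |A + B| ≥ min(p, |A| + |B| - 1) for A, B nonempty in Z/pZ.
|A| = 4, |B| = 2, p = 19.
CD lower bound = min(19, 4 + 2 - 1) = min(19, 5) = 5.
Compute A + B mod 19 directly:
a = 6: 6+1=7, 6+5=11
a = 10: 10+1=11, 10+5=15
a = 11: 11+1=12, 11+5=16
a = 13: 13+1=14, 13+5=18
A + B = {7, 11, 12, 14, 15, 16, 18}, so |A + B| = 7.
Verify: 7 ≥ 5? Yes ✓.

CD lower bound = 5, actual |A + B| = 7.


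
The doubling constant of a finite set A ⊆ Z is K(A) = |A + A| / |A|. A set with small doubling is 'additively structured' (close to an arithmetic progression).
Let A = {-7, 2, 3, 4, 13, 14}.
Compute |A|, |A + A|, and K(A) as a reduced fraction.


|A| = 6.
Compute A + A by enumerating all 36 pairs.
A + A = {-14, -5, -4, -3, 4, 5, 6, 7, 8, 15, 16, 17, 18, 26, 27, 28}, so |A + A| = 16.
K = |A + A| / |A| = 16/6 = 8/3 ≈ 2.6667.
Reference: AP of size 6 gives K = 11/6 ≈ 1.8333; a fully generic set of size 6 gives K ≈ 3.5000.

|A| = 6, |A + A| = 16, K = 16/6 = 8/3.


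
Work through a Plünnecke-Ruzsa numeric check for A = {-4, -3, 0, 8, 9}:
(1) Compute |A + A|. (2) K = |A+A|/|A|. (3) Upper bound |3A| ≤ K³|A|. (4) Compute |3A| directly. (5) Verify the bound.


|A| = 5.
Step 1: Compute A + A by enumerating all 25 pairs.
A + A = {-8, -7, -6, -4, -3, 0, 4, 5, 6, 8, 9, 16, 17, 18}, so |A + A| = 14.
Step 2: Doubling constant K = |A + A|/|A| = 14/5 = 14/5 ≈ 2.8000.
Step 3: Plünnecke-Ruzsa gives |3A| ≤ K³·|A| = (2.8000)³ · 5 ≈ 109.7600.
Step 4: Compute 3A = A + A + A directly by enumerating all triples (a,b,c) ∈ A³; |3A| = 29.
Step 5: Check 29 ≤ 109.7600? Yes ✓.

K = 14/5, Plünnecke-Ruzsa bound K³|A| ≈ 109.7600, |3A| = 29, inequality holds.


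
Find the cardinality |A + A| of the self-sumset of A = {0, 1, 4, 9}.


A + A = {a + a' : a, a' ∈ A}; |A| = 4.
General bounds: 2|A| - 1 ≤ |A + A| ≤ |A|(|A|+1)/2, i.e. 7 ≤ |A + A| ≤ 10.
Lower bound 2|A|-1 is attained iff A is an arithmetic progression.
Enumerate sums a + a' for a ≤ a' (symmetric, so this suffices):
a = 0: 0+0=0, 0+1=1, 0+4=4, 0+9=9
a = 1: 1+1=2, 1+4=5, 1+9=10
a = 4: 4+4=8, 4+9=13
a = 9: 9+9=18
Distinct sums: {0, 1, 2, 4, 5, 8, 9, 10, 13, 18}
|A + A| = 10

|A + A| = 10


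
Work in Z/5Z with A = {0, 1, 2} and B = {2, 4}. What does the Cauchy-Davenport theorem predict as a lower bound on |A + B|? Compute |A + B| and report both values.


Cauchy-Davenport: |A + B| ≥ min(p, |A| + |B| - 1) for A, B nonempty in Z/pZ.
|A| = 3, |B| = 2, p = 5.
CD lower bound = min(5, 3 + 2 - 1) = min(5, 4) = 4.
Compute A + B mod 5 directly:
a = 0: 0+2=2, 0+4=4
a = 1: 1+2=3, 1+4=0
a = 2: 2+2=4, 2+4=1
A + B = {0, 1, 2, 3, 4}, so |A + B| = 5.
Verify: 5 ≥ 4? Yes ✓.

CD lower bound = 4, actual |A + B| = 5.


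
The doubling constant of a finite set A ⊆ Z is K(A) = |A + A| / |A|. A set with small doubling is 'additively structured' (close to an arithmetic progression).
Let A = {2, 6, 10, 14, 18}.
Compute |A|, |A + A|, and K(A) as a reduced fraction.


|A| = 5.
Compute A + A by enumerating all 25 pairs.
A + A = {4, 8, 12, 16, 20, 24, 28, 32, 36}, so |A + A| = 9.
K = |A + A| / |A| = 9/5 (already in lowest terms) ≈ 1.8000.
Reference: AP of size 5 gives K = 9/5 ≈ 1.8000; a fully generic set of size 5 gives K ≈ 3.0000.

|A| = 5, |A + A| = 9, K = 9/5.


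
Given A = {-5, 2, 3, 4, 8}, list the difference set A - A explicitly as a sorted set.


A - A = {a - a' : a, a' ∈ A}.
Compute a - a' for each ordered pair (a, a'):
a = -5: -5--5=0, -5-2=-7, -5-3=-8, -5-4=-9, -5-8=-13
a = 2: 2--5=7, 2-2=0, 2-3=-1, 2-4=-2, 2-8=-6
a = 3: 3--5=8, 3-2=1, 3-3=0, 3-4=-1, 3-8=-5
a = 4: 4--5=9, 4-2=2, 4-3=1, 4-4=0, 4-8=-4
a = 8: 8--5=13, 8-2=6, 8-3=5, 8-4=4, 8-8=0
Collecting distinct values (and noting 0 appears from a-a):
A - A = {-13, -9, -8, -7, -6, -5, -4, -2, -1, 0, 1, 2, 4, 5, 6, 7, 8, 9, 13}
|A - A| = 19

A - A = {-13, -9, -8, -7, -6, -5, -4, -2, -1, 0, 1, 2, 4, 5, 6, 7, 8, 9, 13}


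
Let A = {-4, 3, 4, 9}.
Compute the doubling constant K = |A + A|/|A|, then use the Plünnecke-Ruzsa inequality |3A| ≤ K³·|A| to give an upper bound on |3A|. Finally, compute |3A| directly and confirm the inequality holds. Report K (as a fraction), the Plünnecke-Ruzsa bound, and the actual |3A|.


|A| = 4.
Step 1: Compute A + A by enumerating all 16 pairs.
A + A = {-8, -1, 0, 5, 6, 7, 8, 12, 13, 18}, so |A + A| = 10.
Step 2: Doubling constant K = |A + A|/|A| = 10/4 = 10/4 ≈ 2.5000.
Step 3: Plünnecke-Ruzsa gives |3A| ≤ K³·|A| = (2.5000)³ · 4 ≈ 62.5000.
Step 4: Compute 3A = A + A + A directly by enumerating all triples (a,b,c) ∈ A³; |3A| = 19.
Step 5: Check 19 ≤ 62.5000? Yes ✓.

K = 10/4, Plünnecke-Ruzsa bound K³|A| ≈ 62.5000, |3A| = 19, inequality holds.


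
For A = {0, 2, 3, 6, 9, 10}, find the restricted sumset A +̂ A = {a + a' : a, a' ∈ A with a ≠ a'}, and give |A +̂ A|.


Restricted sumset: A +̂ A = {a + a' : a ∈ A, a' ∈ A, a ≠ a'}.
Equivalently, take A + A and drop any sum 2a that is achievable ONLY as a + a for a ∈ A (i.e. sums representable only with equal summands).
Enumerate pairs (a, a') with a < a' (symmetric, so each unordered pair gives one sum; this covers all a ≠ a'):
  0 + 2 = 2
  0 + 3 = 3
  0 + 6 = 6
  0 + 9 = 9
  0 + 10 = 10
  2 + 3 = 5
  2 + 6 = 8
  2 + 9 = 11
  2 + 10 = 12
  3 + 6 = 9
  3 + 9 = 12
  3 + 10 = 13
  6 + 9 = 15
  6 + 10 = 16
  9 + 10 = 19
Collected distinct sums: {2, 3, 5, 6, 8, 9, 10, 11, 12, 13, 15, 16, 19}
|A +̂ A| = 13
(Reference bound: |A +̂ A| ≥ 2|A| - 3 for |A| ≥ 2, with |A| = 6 giving ≥ 9.)

|A +̂ A| = 13


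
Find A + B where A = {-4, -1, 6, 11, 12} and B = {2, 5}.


A + B = {a + b : a ∈ A, b ∈ B}.
Enumerate all |A|·|B| = 5·2 = 10 pairs (a, b) and collect distinct sums.
a = -4: -4+2=-2, -4+5=1
a = -1: -1+2=1, -1+5=4
a = 6: 6+2=8, 6+5=11
a = 11: 11+2=13, 11+5=16
a = 12: 12+2=14, 12+5=17
Collecting distinct sums: A + B = {-2, 1, 4, 8, 11, 13, 14, 16, 17}
|A + B| = 9

A + B = {-2, 1, 4, 8, 11, 13, 14, 16, 17}


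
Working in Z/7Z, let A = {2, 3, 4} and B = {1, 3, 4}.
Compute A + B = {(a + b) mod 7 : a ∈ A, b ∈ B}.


Work in Z/7Z: reduce every sum a + b modulo 7.
Enumerate all 9 pairs:
a = 2: 2+1=3, 2+3=5, 2+4=6
a = 3: 3+1=4, 3+3=6, 3+4=0
a = 4: 4+1=5, 4+3=0, 4+4=1
Distinct residues collected: {0, 1, 3, 4, 5, 6}
|A + B| = 6 (out of 7 total residues).

A + B = {0, 1, 3, 4, 5, 6}


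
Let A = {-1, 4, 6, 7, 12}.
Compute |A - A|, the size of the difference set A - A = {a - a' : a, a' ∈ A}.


A - A = {a - a' : a, a' ∈ A}; |A| = 5.
Bounds: 2|A|-1 ≤ |A - A| ≤ |A|² - |A| + 1, i.e. 9 ≤ |A - A| ≤ 21.
Note: 0 ∈ A - A always (from a - a). The set is symmetric: if d ∈ A - A then -d ∈ A - A.
Enumerate nonzero differences d = a - a' with a > a' (then include -d):
Positive differences: {1, 2, 3, 5, 6, 7, 8, 13}
Full difference set: {0} ∪ (positive diffs) ∪ (negative diffs).
|A - A| = 1 + 2·8 = 17 (matches direct enumeration: 17).

|A - A| = 17


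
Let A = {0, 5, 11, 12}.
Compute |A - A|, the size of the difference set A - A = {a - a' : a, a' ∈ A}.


A - A = {a - a' : a, a' ∈ A}; |A| = 4.
Bounds: 2|A|-1 ≤ |A - A| ≤ |A|² - |A| + 1, i.e. 7 ≤ |A - A| ≤ 13.
Note: 0 ∈ A - A always (from a - a). The set is symmetric: if d ∈ A - A then -d ∈ A - A.
Enumerate nonzero differences d = a - a' with a > a' (then include -d):
Positive differences: {1, 5, 6, 7, 11, 12}
Full difference set: {0} ∪ (positive diffs) ∪ (negative diffs).
|A - A| = 1 + 2·6 = 13 (matches direct enumeration: 13).

|A - A| = 13


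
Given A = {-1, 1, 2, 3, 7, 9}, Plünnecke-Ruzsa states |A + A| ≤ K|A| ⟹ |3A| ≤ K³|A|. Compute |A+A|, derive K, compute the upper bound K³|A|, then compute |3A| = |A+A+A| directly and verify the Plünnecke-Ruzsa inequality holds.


|A| = 6.
Step 1: Compute A + A by enumerating all 36 pairs.
A + A = {-2, 0, 1, 2, 3, 4, 5, 6, 8, 9, 10, 11, 12, 14, 16, 18}, so |A + A| = 16.
Step 2: Doubling constant K = |A + A|/|A| = 16/6 = 16/6 ≈ 2.6667.
Step 3: Plünnecke-Ruzsa gives |3A| ≤ K³·|A| = (2.6667)³ · 6 ≈ 113.7778.
Step 4: Compute 3A = A + A + A directly by enumerating all triples (a,b,c) ∈ A³; |3A| = 27.
Step 5: Check 27 ≤ 113.7778? Yes ✓.

K = 16/6, Plünnecke-Ruzsa bound K³|A| ≈ 113.7778, |3A| = 27, inequality holds.


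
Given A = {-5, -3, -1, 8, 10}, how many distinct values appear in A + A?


A + A = {a + a' : a, a' ∈ A}; |A| = 5.
General bounds: 2|A| - 1 ≤ |A + A| ≤ |A|(|A|+1)/2, i.e. 9 ≤ |A + A| ≤ 15.
Lower bound 2|A|-1 is attained iff A is an arithmetic progression.
Enumerate sums a + a' for a ≤ a' (symmetric, so this suffices):
a = -5: -5+-5=-10, -5+-3=-8, -5+-1=-6, -5+8=3, -5+10=5
a = -3: -3+-3=-6, -3+-1=-4, -3+8=5, -3+10=7
a = -1: -1+-1=-2, -1+8=7, -1+10=9
a = 8: 8+8=16, 8+10=18
a = 10: 10+10=20
Distinct sums: {-10, -8, -6, -4, -2, 3, 5, 7, 9, 16, 18, 20}
|A + A| = 12

|A + A| = 12


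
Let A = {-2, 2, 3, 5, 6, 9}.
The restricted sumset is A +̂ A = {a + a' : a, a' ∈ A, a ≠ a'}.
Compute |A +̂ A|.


Restricted sumset: A +̂ A = {a + a' : a ∈ A, a' ∈ A, a ≠ a'}.
Equivalently, take A + A and drop any sum 2a that is achievable ONLY as a + a for a ∈ A (i.e. sums representable only with equal summands).
Enumerate pairs (a, a') with a < a' (symmetric, so each unordered pair gives one sum; this covers all a ≠ a'):
  -2 + 2 = 0
  -2 + 3 = 1
  -2 + 5 = 3
  -2 + 6 = 4
  -2 + 9 = 7
  2 + 3 = 5
  2 + 5 = 7
  2 + 6 = 8
  2 + 9 = 11
  3 + 5 = 8
  3 + 6 = 9
  3 + 9 = 12
  5 + 6 = 11
  5 + 9 = 14
  6 + 9 = 15
Collected distinct sums: {0, 1, 3, 4, 5, 7, 8, 9, 11, 12, 14, 15}
|A +̂ A| = 12
(Reference bound: |A +̂ A| ≥ 2|A| - 3 for |A| ≥ 2, with |A| = 6 giving ≥ 9.)

|A +̂ A| = 12


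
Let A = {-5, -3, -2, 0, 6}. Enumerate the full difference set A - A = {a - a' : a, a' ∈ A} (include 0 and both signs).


A - A = {a - a' : a, a' ∈ A}.
Compute a - a' for each ordered pair (a, a'):
a = -5: -5--5=0, -5--3=-2, -5--2=-3, -5-0=-5, -5-6=-11
a = -3: -3--5=2, -3--3=0, -3--2=-1, -3-0=-3, -3-6=-9
a = -2: -2--5=3, -2--3=1, -2--2=0, -2-0=-2, -2-6=-8
a = 0: 0--5=5, 0--3=3, 0--2=2, 0-0=0, 0-6=-6
a = 6: 6--5=11, 6--3=9, 6--2=8, 6-0=6, 6-6=0
Collecting distinct values (and noting 0 appears from a-a):
A - A = {-11, -9, -8, -6, -5, -3, -2, -1, 0, 1, 2, 3, 5, 6, 8, 9, 11}
|A - A| = 17

A - A = {-11, -9, -8, -6, -5, -3, -2, -1, 0, 1, 2, 3, 5, 6, 8, 9, 11}


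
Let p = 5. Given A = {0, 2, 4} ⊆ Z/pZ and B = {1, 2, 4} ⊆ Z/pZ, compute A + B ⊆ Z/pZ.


Work in Z/5Z: reduce every sum a + b modulo 5.
Enumerate all 9 pairs:
a = 0: 0+1=1, 0+2=2, 0+4=4
a = 2: 2+1=3, 2+2=4, 2+4=1
a = 4: 4+1=0, 4+2=1, 4+4=3
Distinct residues collected: {0, 1, 2, 3, 4}
|A + B| = 5 (out of 5 total residues).

A + B = {0, 1, 2, 3, 4}


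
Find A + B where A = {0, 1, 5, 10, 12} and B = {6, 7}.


A + B = {a + b : a ∈ A, b ∈ B}.
Enumerate all |A|·|B| = 5·2 = 10 pairs (a, b) and collect distinct sums.
a = 0: 0+6=6, 0+7=7
a = 1: 1+6=7, 1+7=8
a = 5: 5+6=11, 5+7=12
a = 10: 10+6=16, 10+7=17
a = 12: 12+6=18, 12+7=19
Collecting distinct sums: A + B = {6, 7, 8, 11, 12, 16, 17, 18, 19}
|A + B| = 9

A + B = {6, 7, 8, 11, 12, 16, 17, 18, 19}


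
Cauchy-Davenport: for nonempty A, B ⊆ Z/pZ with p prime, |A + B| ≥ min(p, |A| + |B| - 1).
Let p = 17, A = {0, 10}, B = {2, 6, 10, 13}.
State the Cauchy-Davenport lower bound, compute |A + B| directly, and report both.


Cauchy-Davenport: |A + B| ≥ min(p, |A| + |B| - 1) for A, B nonempty in Z/pZ.
|A| = 2, |B| = 4, p = 17.
CD lower bound = min(17, 2 + 4 - 1) = min(17, 5) = 5.
Compute A + B mod 17 directly:
a = 0: 0+2=2, 0+6=6, 0+10=10, 0+13=13
a = 10: 10+2=12, 10+6=16, 10+10=3, 10+13=6
A + B = {2, 3, 6, 10, 12, 13, 16}, so |A + B| = 7.
Verify: 7 ≥ 5? Yes ✓.

CD lower bound = 5, actual |A + B| = 7.


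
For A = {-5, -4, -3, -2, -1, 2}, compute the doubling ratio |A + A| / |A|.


|A| = 6.
Compute A + A by enumerating all 36 pairs.
A + A = {-10, -9, -8, -7, -6, -5, -4, -3, -2, -1, 0, 1, 4}, so |A + A| = 13.
K = |A + A| / |A| = 13/6 (already in lowest terms) ≈ 2.1667.
Reference: AP of size 6 gives K = 11/6 ≈ 1.8333; a fully generic set of size 6 gives K ≈ 3.5000.

|A| = 6, |A + A| = 13, K = 13/6.


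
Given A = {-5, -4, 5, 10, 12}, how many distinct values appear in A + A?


A + A = {a + a' : a, a' ∈ A}; |A| = 5.
General bounds: 2|A| - 1 ≤ |A + A| ≤ |A|(|A|+1)/2, i.e. 9 ≤ |A + A| ≤ 15.
Lower bound 2|A|-1 is attained iff A is an arithmetic progression.
Enumerate sums a + a' for a ≤ a' (symmetric, so this suffices):
a = -5: -5+-5=-10, -5+-4=-9, -5+5=0, -5+10=5, -5+12=7
a = -4: -4+-4=-8, -4+5=1, -4+10=6, -4+12=8
a = 5: 5+5=10, 5+10=15, 5+12=17
a = 10: 10+10=20, 10+12=22
a = 12: 12+12=24
Distinct sums: {-10, -9, -8, 0, 1, 5, 6, 7, 8, 10, 15, 17, 20, 22, 24}
|A + A| = 15

|A + A| = 15


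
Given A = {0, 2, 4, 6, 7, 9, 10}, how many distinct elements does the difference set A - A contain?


A - A = {a - a' : a, a' ∈ A}; |A| = 7.
Bounds: 2|A|-1 ≤ |A - A| ≤ |A|² - |A| + 1, i.e. 13 ≤ |A - A| ≤ 43.
Note: 0 ∈ A - A always (from a - a). The set is symmetric: if d ∈ A - A then -d ∈ A - A.
Enumerate nonzero differences d = a - a' with a > a' (then include -d):
Positive differences: {1, 2, 3, 4, 5, 6, 7, 8, 9, 10}
Full difference set: {0} ∪ (positive diffs) ∪ (negative diffs).
|A - A| = 1 + 2·10 = 21 (matches direct enumeration: 21).

|A - A| = 21


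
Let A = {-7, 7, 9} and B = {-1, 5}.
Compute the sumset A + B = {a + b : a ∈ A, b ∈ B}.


A + B = {a + b : a ∈ A, b ∈ B}.
Enumerate all |A|·|B| = 3·2 = 6 pairs (a, b) and collect distinct sums.
a = -7: -7+-1=-8, -7+5=-2
a = 7: 7+-1=6, 7+5=12
a = 9: 9+-1=8, 9+5=14
Collecting distinct sums: A + B = {-8, -2, 6, 8, 12, 14}
|A + B| = 6

A + B = {-8, -2, 6, 8, 12, 14}


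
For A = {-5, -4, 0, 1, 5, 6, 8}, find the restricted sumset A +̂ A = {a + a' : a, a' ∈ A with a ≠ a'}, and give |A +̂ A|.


Restricted sumset: A +̂ A = {a + a' : a ∈ A, a' ∈ A, a ≠ a'}.
Equivalently, take A + A and drop any sum 2a that is achievable ONLY as a + a for a ∈ A (i.e. sums representable only with equal summands).
Enumerate pairs (a, a') with a < a' (symmetric, so each unordered pair gives one sum; this covers all a ≠ a'):
  -5 + -4 = -9
  -5 + 0 = -5
  -5 + 1 = -4
  -5 + 5 = 0
  -5 + 6 = 1
  -5 + 8 = 3
  -4 + 0 = -4
  -4 + 1 = -3
  -4 + 5 = 1
  -4 + 6 = 2
  -4 + 8 = 4
  0 + 1 = 1
  0 + 5 = 5
  0 + 6 = 6
  0 + 8 = 8
  1 + 5 = 6
  1 + 6 = 7
  1 + 8 = 9
  5 + 6 = 11
  5 + 8 = 13
  6 + 8 = 14
Collected distinct sums: {-9, -5, -4, -3, 0, 1, 2, 3, 4, 5, 6, 7, 8, 9, 11, 13, 14}
|A +̂ A| = 17
(Reference bound: |A +̂ A| ≥ 2|A| - 3 for |A| ≥ 2, with |A| = 7 giving ≥ 11.)

|A +̂ A| = 17


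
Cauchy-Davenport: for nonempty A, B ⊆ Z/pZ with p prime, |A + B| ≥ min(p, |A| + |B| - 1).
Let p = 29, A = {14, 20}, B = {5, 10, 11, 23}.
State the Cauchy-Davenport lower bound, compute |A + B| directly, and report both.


Cauchy-Davenport: |A + B| ≥ min(p, |A| + |B| - 1) for A, B nonempty in Z/pZ.
|A| = 2, |B| = 4, p = 29.
CD lower bound = min(29, 2 + 4 - 1) = min(29, 5) = 5.
Compute A + B mod 29 directly:
a = 14: 14+5=19, 14+10=24, 14+11=25, 14+23=8
a = 20: 20+5=25, 20+10=1, 20+11=2, 20+23=14
A + B = {1, 2, 8, 14, 19, 24, 25}, so |A + B| = 7.
Verify: 7 ≥ 5? Yes ✓.

CD lower bound = 5, actual |A + B| = 7.


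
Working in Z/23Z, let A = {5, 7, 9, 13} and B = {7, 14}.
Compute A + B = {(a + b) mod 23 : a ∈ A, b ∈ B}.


Work in Z/23Z: reduce every sum a + b modulo 23.
Enumerate all 8 pairs:
a = 5: 5+7=12, 5+14=19
a = 7: 7+7=14, 7+14=21
a = 9: 9+7=16, 9+14=0
a = 13: 13+7=20, 13+14=4
Distinct residues collected: {0, 4, 12, 14, 16, 19, 20, 21}
|A + B| = 8 (out of 23 total residues).

A + B = {0, 4, 12, 14, 16, 19, 20, 21}


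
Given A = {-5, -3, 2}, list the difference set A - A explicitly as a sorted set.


A - A = {a - a' : a, a' ∈ A}.
Compute a - a' for each ordered pair (a, a'):
a = -5: -5--5=0, -5--3=-2, -5-2=-7
a = -3: -3--5=2, -3--3=0, -3-2=-5
a = 2: 2--5=7, 2--3=5, 2-2=0
Collecting distinct values (and noting 0 appears from a-a):
A - A = {-7, -5, -2, 0, 2, 5, 7}
|A - A| = 7

A - A = {-7, -5, -2, 0, 2, 5, 7}


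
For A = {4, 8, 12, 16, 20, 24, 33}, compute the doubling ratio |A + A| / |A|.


|A| = 7.
Compute A + A by enumerating all 49 pairs.
A + A = {8, 12, 16, 20, 24, 28, 32, 36, 37, 40, 41, 44, 45, 48, 49, 53, 57, 66}, so |A + A| = 18.
K = |A + A| / |A| = 18/7 (already in lowest terms) ≈ 2.5714.
Reference: AP of size 7 gives K = 13/7 ≈ 1.8571; a fully generic set of size 7 gives K ≈ 4.0000.

|A| = 7, |A + A| = 18, K = 18/7.


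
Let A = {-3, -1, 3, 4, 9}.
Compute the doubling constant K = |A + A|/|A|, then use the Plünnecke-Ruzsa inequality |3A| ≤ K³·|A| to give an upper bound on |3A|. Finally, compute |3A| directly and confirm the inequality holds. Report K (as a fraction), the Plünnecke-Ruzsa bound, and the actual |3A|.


|A| = 5.
Step 1: Compute A + A by enumerating all 25 pairs.
A + A = {-6, -4, -2, 0, 1, 2, 3, 6, 7, 8, 12, 13, 18}, so |A + A| = 13.
Step 2: Doubling constant K = |A + A|/|A| = 13/5 = 13/5 ≈ 2.6000.
Step 3: Plünnecke-Ruzsa gives |3A| ≤ K³·|A| = (2.6000)³ · 5 ≈ 87.8800.
Step 4: Compute 3A = A + A + A directly by enumerating all triples (a,b,c) ∈ A³; |3A| = 24.
Step 5: Check 24 ≤ 87.8800? Yes ✓.

K = 13/5, Plünnecke-Ruzsa bound K³|A| ≈ 87.8800, |3A| = 24, inequality holds.


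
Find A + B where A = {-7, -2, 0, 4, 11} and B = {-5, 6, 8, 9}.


A + B = {a + b : a ∈ A, b ∈ B}.
Enumerate all |A|·|B| = 5·4 = 20 pairs (a, b) and collect distinct sums.
a = -7: -7+-5=-12, -7+6=-1, -7+8=1, -7+9=2
a = -2: -2+-5=-7, -2+6=4, -2+8=6, -2+9=7
a = 0: 0+-5=-5, 0+6=6, 0+8=8, 0+9=9
a = 4: 4+-5=-1, 4+6=10, 4+8=12, 4+9=13
a = 11: 11+-5=6, 11+6=17, 11+8=19, 11+9=20
Collecting distinct sums: A + B = {-12, -7, -5, -1, 1, 2, 4, 6, 7, 8, 9, 10, 12, 13, 17, 19, 20}
|A + B| = 17

A + B = {-12, -7, -5, -1, 1, 2, 4, 6, 7, 8, 9, 10, 12, 13, 17, 19, 20}


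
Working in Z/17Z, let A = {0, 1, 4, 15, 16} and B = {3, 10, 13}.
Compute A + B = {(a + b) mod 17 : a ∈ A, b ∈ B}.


Work in Z/17Z: reduce every sum a + b modulo 17.
Enumerate all 15 pairs:
a = 0: 0+3=3, 0+10=10, 0+13=13
a = 1: 1+3=4, 1+10=11, 1+13=14
a = 4: 4+3=7, 4+10=14, 4+13=0
a = 15: 15+3=1, 15+10=8, 15+13=11
a = 16: 16+3=2, 16+10=9, 16+13=12
Distinct residues collected: {0, 1, 2, 3, 4, 7, 8, 9, 10, 11, 12, 13, 14}
|A + B| = 13 (out of 17 total residues).

A + B = {0, 1, 2, 3, 4, 7, 8, 9, 10, 11, 12, 13, 14}


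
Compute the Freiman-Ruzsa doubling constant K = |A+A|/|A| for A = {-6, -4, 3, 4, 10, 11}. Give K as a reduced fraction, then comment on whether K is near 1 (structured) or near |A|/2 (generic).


|A| = 6.
Compute A + A by enumerating all 36 pairs.
A + A = {-12, -10, -8, -3, -2, -1, 0, 4, 5, 6, 7, 8, 13, 14, 15, 20, 21, 22}, so |A + A| = 18.
K = |A + A| / |A| = 18/6 = 3/1 ≈ 3.0000.
Reference: AP of size 6 gives K = 11/6 ≈ 1.8333; a fully generic set of size 6 gives K ≈ 3.5000.

|A| = 6, |A + A| = 18, K = 18/6 = 3/1.


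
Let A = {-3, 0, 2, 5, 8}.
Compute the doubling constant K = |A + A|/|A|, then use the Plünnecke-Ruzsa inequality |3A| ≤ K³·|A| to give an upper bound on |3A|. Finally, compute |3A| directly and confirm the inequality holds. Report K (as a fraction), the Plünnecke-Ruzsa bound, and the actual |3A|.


|A| = 5.
Step 1: Compute A + A by enumerating all 25 pairs.
A + A = {-6, -3, -1, 0, 2, 4, 5, 7, 8, 10, 13, 16}, so |A + A| = 12.
Step 2: Doubling constant K = |A + A|/|A| = 12/5 = 12/5 ≈ 2.4000.
Step 3: Plünnecke-Ruzsa gives |3A| ≤ K³·|A| = (2.4000)³ · 5 ≈ 69.1200.
Step 4: Compute 3A = A + A + A directly by enumerating all triples (a,b,c) ∈ A³; |3A| = 22.
Step 5: Check 22 ≤ 69.1200? Yes ✓.

K = 12/5, Plünnecke-Ruzsa bound K³|A| ≈ 69.1200, |3A| = 22, inequality holds.


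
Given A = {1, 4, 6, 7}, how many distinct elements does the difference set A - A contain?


A - A = {a - a' : a, a' ∈ A}; |A| = 4.
Bounds: 2|A|-1 ≤ |A - A| ≤ |A|² - |A| + 1, i.e. 7 ≤ |A - A| ≤ 13.
Note: 0 ∈ A - A always (from a - a). The set is symmetric: if d ∈ A - A then -d ∈ A - A.
Enumerate nonzero differences d = a - a' with a > a' (then include -d):
Positive differences: {1, 2, 3, 5, 6}
Full difference set: {0} ∪ (positive diffs) ∪ (negative diffs).
|A - A| = 1 + 2·5 = 11 (matches direct enumeration: 11).

|A - A| = 11


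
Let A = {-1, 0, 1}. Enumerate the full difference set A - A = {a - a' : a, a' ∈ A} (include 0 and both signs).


A - A = {a - a' : a, a' ∈ A}.
Compute a - a' for each ordered pair (a, a'):
a = -1: -1--1=0, -1-0=-1, -1-1=-2
a = 0: 0--1=1, 0-0=0, 0-1=-1
a = 1: 1--1=2, 1-0=1, 1-1=0
Collecting distinct values (and noting 0 appears from a-a):
A - A = {-2, -1, 0, 1, 2}
|A - A| = 5

A - A = {-2, -1, 0, 1, 2}


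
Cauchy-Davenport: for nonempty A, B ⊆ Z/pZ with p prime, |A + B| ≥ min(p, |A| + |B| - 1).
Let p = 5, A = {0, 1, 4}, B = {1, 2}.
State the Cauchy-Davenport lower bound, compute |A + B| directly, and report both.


Cauchy-Davenport: |A + B| ≥ min(p, |A| + |B| - 1) for A, B nonempty in Z/pZ.
|A| = 3, |B| = 2, p = 5.
CD lower bound = min(5, 3 + 2 - 1) = min(5, 4) = 4.
Compute A + B mod 5 directly:
a = 0: 0+1=1, 0+2=2
a = 1: 1+1=2, 1+2=3
a = 4: 4+1=0, 4+2=1
A + B = {0, 1, 2, 3}, so |A + B| = 4.
Verify: 4 ≥ 4? Yes ✓.

CD lower bound = 4, actual |A + B| = 4.


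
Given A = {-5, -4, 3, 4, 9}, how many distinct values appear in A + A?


A + A = {a + a' : a, a' ∈ A}; |A| = 5.
General bounds: 2|A| - 1 ≤ |A + A| ≤ |A|(|A|+1)/2, i.e. 9 ≤ |A + A| ≤ 15.
Lower bound 2|A|-1 is attained iff A is an arithmetic progression.
Enumerate sums a + a' for a ≤ a' (symmetric, so this suffices):
a = -5: -5+-5=-10, -5+-4=-9, -5+3=-2, -5+4=-1, -5+9=4
a = -4: -4+-4=-8, -4+3=-1, -4+4=0, -4+9=5
a = 3: 3+3=6, 3+4=7, 3+9=12
a = 4: 4+4=8, 4+9=13
a = 9: 9+9=18
Distinct sums: {-10, -9, -8, -2, -1, 0, 4, 5, 6, 7, 8, 12, 13, 18}
|A + A| = 14

|A + A| = 14


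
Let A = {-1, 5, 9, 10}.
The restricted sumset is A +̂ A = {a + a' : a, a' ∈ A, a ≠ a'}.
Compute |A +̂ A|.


Restricted sumset: A +̂ A = {a + a' : a ∈ A, a' ∈ A, a ≠ a'}.
Equivalently, take A + A and drop any sum 2a that is achievable ONLY as a + a for a ∈ A (i.e. sums representable only with equal summands).
Enumerate pairs (a, a') with a < a' (symmetric, so each unordered pair gives one sum; this covers all a ≠ a'):
  -1 + 5 = 4
  -1 + 9 = 8
  -1 + 10 = 9
  5 + 9 = 14
  5 + 10 = 15
  9 + 10 = 19
Collected distinct sums: {4, 8, 9, 14, 15, 19}
|A +̂ A| = 6
(Reference bound: |A +̂ A| ≥ 2|A| - 3 for |A| ≥ 2, with |A| = 4 giving ≥ 5.)

|A +̂ A| = 6


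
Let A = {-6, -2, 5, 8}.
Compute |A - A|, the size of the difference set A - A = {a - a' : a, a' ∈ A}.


A - A = {a - a' : a, a' ∈ A}; |A| = 4.
Bounds: 2|A|-1 ≤ |A - A| ≤ |A|² - |A| + 1, i.e. 7 ≤ |A - A| ≤ 13.
Note: 0 ∈ A - A always (from a - a). The set is symmetric: if d ∈ A - A then -d ∈ A - A.
Enumerate nonzero differences d = a - a' with a > a' (then include -d):
Positive differences: {3, 4, 7, 10, 11, 14}
Full difference set: {0} ∪ (positive diffs) ∪ (negative diffs).
|A - A| = 1 + 2·6 = 13 (matches direct enumeration: 13).

|A - A| = 13


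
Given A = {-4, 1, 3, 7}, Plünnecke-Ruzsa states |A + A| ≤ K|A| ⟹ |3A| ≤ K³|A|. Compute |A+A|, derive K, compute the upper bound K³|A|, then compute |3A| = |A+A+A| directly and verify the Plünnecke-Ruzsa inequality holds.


|A| = 4.
Step 1: Compute A + A by enumerating all 16 pairs.
A + A = {-8, -3, -1, 2, 3, 4, 6, 8, 10, 14}, so |A + A| = 10.
Step 2: Doubling constant K = |A + A|/|A| = 10/4 = 10/4 ≈ 2.5000.
Step 3: Plünnecke-Ruzsa gives |3A| ≤ K³·|A| = (2.5000)³ · 4 ≈ 62.5000.
Step 4: Compute 3A = A + A + A directly by enumerating all triples (a,b,c) ∈ A³; |3A| = 19.
Step 5: Check 19 ≤ 62.5000? Yes ✓.

K = 10/4, Plünnecke-Ruzsa bound K³|A| ≈ 62.5000, |3A| = 19, inequality holds.


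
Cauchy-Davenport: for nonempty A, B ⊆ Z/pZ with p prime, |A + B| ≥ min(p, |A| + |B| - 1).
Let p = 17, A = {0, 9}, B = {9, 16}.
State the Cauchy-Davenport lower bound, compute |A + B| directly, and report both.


Cauchy-Davenport: |A + B| ≥ min(p, |A| + |B| - 1) for A, B nonempty in Z/pZ.
|A| = 2, |B| = 2, p = 17.
CD lower bound = min(17, 2 + 2 - 1) = min(17, 3) = 3.
Compute A + B mod 17 directly:
a = 0: 0+9=9, 0+16=16
a = 9: 9+9=1, 9+16=8
A + B = {1, 8, 9, 16}, so |A + B| = 4.
Verify: 4 ≥ 3? Yes ✓.

CD lower bound = 3, actual |A + B| = 4.


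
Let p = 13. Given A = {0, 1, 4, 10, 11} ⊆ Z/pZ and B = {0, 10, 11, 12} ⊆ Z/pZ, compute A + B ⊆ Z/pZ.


Work in Z/13Z: reduce every sum a + b modulo 13.
Enumerate all 20 pairs:
a = 0: 0+0=0, 0+10=10, 0+11=11, 0+12=12
a = 1: 1+0=1, 1+10=11, 1+11=12, 1+12=0
a = 4: 4+0=4, 4+10=1, 4+11=2, 4+12=3
a = 10: 10+0=10, 10+10=7, 10+11=8, 10+12=9
a = 11: 11+0=11, 11+10=8, 11+11=9, 11+12=10
Distinct residues collected: {0, 1, 2, 3, 4, 7, 8, 9, 10, 11, 12}
|A + B| = 11 (out of 13 total residues).

A + B = {0, 1, 2, 3, 4, 7, 8, 9, 10, 11, 12}


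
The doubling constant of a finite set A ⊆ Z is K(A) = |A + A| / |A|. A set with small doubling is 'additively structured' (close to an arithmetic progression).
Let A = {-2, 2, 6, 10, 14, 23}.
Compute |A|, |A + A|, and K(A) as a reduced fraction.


|A| = 6.
Compute A + A by enumerating all 36 pairs.
A + A = {-4, 0, 4, 8, 12, 16, 20, 21, 24, 25, 28, 29, 33, 37, 46}, so |A + A| = 15.
K = |A + A| / |A| = 15/6 = 5/2 ≈ 2.5000.
Reference: AP of size 6 gives K = 11/6 ≈ 1.8333; a fully generic set of size 6 gives K ≈ 3.5000.

|A| = 6, |A + A| = 15, K = 15/6 = 5/2.


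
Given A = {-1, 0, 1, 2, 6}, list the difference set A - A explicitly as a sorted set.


A - A = {a - a' : a, a' ∈ A}.
Compute a - a' for each ordered pair (a, a'):
a = -1: -1--1=0, -1-0=-1, -1-1=-2, -1-2=-3, -1-6=-7
a = 0: 0--1=1, 0-0=0, 0-1=-1, 0-2=-2, 0-6=-6
a = 1: 1--1=2, 1-0=1, 1-1=0, 1-2=-1, 1-6=-5
a = 2: 2--1=3, 2-0=2, 2-1=1, 2-2=0, 2-6=-4
a = 6: 6--1=7, 6-0=6, 6-1=5, 6-2=4, 6-6=0
Collecting distinct values (and noting 0 appears from a-a):
A - A = {-7, -6, -5, -4, -3, -2, -1, 0, 1, 2, 3, 4, 5, 6, 7}
|A - A| = 15

A - A = {-7, -6, -5, -4, -3, -2, -1, 0, 1, 2, 3, 4, 5, 6, 7}


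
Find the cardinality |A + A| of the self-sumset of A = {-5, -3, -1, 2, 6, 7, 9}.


A + A = {a + a' : a, a' ∈ A}; |A| = 7.
General bounds: 2|A| - 1 ≤ |A + A| ≤ |A|(|A|+1)/2, i.e. 13 ≤ |A + A| ≤ 28.
Lower bound 2|A|-1 is attained iff A is an arithmetic progression.
Enumerate sums a + a' for a ≤ a' (symmetric, so this suffices):
a = -5: -5+-5=-10, -5+-3=-8, -5+-1=-6, -5+2=-3, -5+6=1, -5+7=2, -5+9=4
a = -3: -3+-3=-6, -3+-1=-4, -3+2=-1, -3+6=3, -3+7=4, -3+9=6
a = -1: -1+-1=-2, -1+2=1, -1+6=5, -1+7=6, -1+9=8
a = 2: 2+2=4, 2+6=8, 2+7=9, 2+9=11
a = 6: 6+6=12, 6+7=13, 6+9=15
a = 7: 7+7=14, 7+9=16
a = 9: 9+9=18
Distinct sums: {-10, -8, -6, -4, -3, -2, -1, 1, 2, 3, 4, 5, 6, 8, 9, 11, 12, 13, 14, 15, 16, 18}
|A + A| = 22

|A + A| = 22


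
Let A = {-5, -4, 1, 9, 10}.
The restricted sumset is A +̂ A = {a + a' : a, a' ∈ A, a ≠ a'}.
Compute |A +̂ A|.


Restricted sumset: A +̂ A = {a + a' : a ∈ A, a' ∈ A, a ≠ a'}.
Equivalently, take A + A and drop any sum 2a that is achievable ONLY as a + a for a ∈ A (i.e. sums representable only with equal summands).
Enumerate pairs (a, a') with a < a' (symmetric, so each unordered pair gives one sum; this covers all a ≠ a'):
  -5 + -4 = -9
  -5 + 1 = -4
  -5 + 9 = 4
  -5 + 10 = 5
  -4 + 1 = -3
  -4 + 9 = 5
  -4 + 10 = 6
  1 + 9 = 10
  1 + 10 = 11
  9 + 10 = 19
Collected distinct sums: {-9, -4, -3, 4, 5, 6, 10, 11, 19}
|A +̂ A| = 9
(Reference bound: |A +̂ A| ≥ 2|A| - 3 for |A| ≥ 2, with |A| = 5 giving ≥ 7.)

|A +̂ A| = 9
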